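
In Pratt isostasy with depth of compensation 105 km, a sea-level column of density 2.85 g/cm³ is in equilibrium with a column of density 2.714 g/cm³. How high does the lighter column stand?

5.26 km

ρ_ref D = ρ (D + h) → h = D (ρ_ref − ρ)/ρ.
h = 105 km × (2.85 − 2.714)/2.714 = 5.26 km.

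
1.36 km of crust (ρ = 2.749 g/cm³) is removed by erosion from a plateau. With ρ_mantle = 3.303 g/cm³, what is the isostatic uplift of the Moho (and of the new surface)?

1.13 km

Unloading: uplift u = e ρ_c/ρ_m = 1.36 km × 2.749/3.303 = 1.13 km.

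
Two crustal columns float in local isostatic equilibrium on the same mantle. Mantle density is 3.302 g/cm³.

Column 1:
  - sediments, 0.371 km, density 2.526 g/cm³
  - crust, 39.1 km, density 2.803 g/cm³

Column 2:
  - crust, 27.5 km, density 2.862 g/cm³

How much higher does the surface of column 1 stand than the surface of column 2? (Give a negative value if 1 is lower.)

For any compensation level in the mantle, the mantle terms cancel and isostasy reduces to e = (Σt_1 − Σt_2) − (Σ(ρt)_1 − Σ(ρt)_2) / ρ_m.
Σt_1 = 39.471 km; Σt_2 = 27.5 km; Σ(ρt)_1 = 110.534446; Σ(ρt)_2 = 78.705 (in km·g/cm³).
e = (39.471 − 27.5) − (110.534446 − 78.705) / 3.302 = 2.33 km.

2.33 km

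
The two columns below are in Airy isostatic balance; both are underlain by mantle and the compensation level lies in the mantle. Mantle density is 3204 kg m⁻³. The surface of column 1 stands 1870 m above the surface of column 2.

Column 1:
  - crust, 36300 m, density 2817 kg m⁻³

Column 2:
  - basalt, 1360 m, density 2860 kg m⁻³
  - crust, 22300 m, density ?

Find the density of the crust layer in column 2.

Take the compensation level at the base of the deeper column (depth z_c below the surface of column 1) and equate Σ ρ_i t_i down to z_c; mantle fills any gap and the z_c terms cancel.
Column 1: 36300×2817 + (z_c − 36300)×3204
Column 2: 1870×0 + 1360×2860 + 22300×ρ + (z_c − 1870 − 23660)×3204
The z_c×3204 term appears on both sides and cancels. Collect the known terms of each column as K = Σ(ρt)_known − 3204 × (depth of known layers): K_1 = 102257100 − 3204×36300 = −14048100; K_2 = 3889600 − 3204×(1870 + 23660) = −77908520.
Balance: K_1 = K_2 + 22300×ρ, so ρ = (K_1 − K_2)/22300 = 63860400/22300 = 2860 kg m⁻³.

2860 kg m⁻³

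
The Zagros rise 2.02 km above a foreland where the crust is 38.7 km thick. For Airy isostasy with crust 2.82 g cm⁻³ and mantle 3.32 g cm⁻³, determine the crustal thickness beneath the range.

52.1 km

Root depth r = h ρ_c / (ρ_m − ρ_c) = 2.02 km × 2.82 / 0.5 = 11.39 km.
Total thickness = T + h + r = 38.7 km + 2.02 km + 11.39 km = 52.1 km.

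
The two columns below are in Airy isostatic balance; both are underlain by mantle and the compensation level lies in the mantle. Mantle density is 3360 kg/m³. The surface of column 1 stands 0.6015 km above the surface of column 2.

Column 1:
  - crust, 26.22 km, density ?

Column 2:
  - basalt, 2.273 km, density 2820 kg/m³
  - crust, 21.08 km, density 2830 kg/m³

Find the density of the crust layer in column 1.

2810 kg/m³

Take the compensation level at the base of the deeper column (depth z_c below the surface of column 1) and equate Σ ρ_i t_i down to z_c; mantle fills any gap and the z_c terms cancel.
Column 1: 26.22×ρ + (z_c − 26.22)×3360
Column 2: 0.6015×0 + 2.273×2820 + 21.08×2830 + (z_c − 0.6015 − 23.353)×3360
The z_c×3360 term appears on both sides and cancels. Collect the known terms of each column as K = Σ(ρt)_known − 3360 × (depth of known layers): K_1 = 0 − 3360×26.22 = −88099.2; K_2 = 66066.26 − 3360×(0.6015 + 23.353) = −14420.86.
Balance: K_1 + 26.22×ρ = K_2, so ρ = (K_2 − K_1)/26.22 = 73678.3/26.22 = 2810 kg/m³.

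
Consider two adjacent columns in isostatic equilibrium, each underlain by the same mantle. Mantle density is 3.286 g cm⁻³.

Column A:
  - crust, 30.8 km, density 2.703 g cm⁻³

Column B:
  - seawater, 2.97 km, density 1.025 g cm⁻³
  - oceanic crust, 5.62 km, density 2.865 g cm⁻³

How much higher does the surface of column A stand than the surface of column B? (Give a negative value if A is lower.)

2.7 km

For any compensation level in the mantle, the mantle terms cancel and isostasy reduces to e = (Σt_A − Σt_B) − (Σ(ρt)_A − Σ(ρt)_B) / ρ_m.
Σt_A = 30.8 km; Σt_B = 8.59 km; Σ(ρt)_A = 83.2524; Σ(ρt)_B = 19.14555 (in km·g cm⁻³).
e = (30.8 − 8.59) − (83.2524 − 19.14555) / 3.286 = 2.7 km.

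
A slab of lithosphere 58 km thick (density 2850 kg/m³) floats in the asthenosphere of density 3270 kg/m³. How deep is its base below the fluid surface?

50.6 km

Draft d = t ρ_obj/ρ_fluid = 58 km × 2850/3270 = 50.6 km.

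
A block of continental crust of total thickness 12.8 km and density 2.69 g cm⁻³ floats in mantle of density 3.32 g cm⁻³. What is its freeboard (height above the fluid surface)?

Floating equilibrium: submerged depth d = t ρ_obj/ρ_fluid = 12.8 km × 2.69/3.32 = 10.37 km.
Freeboard = t − d = 12.8 km − 10.37 km = 2.43 km.

2.43 km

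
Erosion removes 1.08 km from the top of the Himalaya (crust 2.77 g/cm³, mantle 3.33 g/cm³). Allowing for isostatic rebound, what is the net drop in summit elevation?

Rebound u = e ρ_c/ρ_m = 1.08 km × 2.77/3.33 = 0.8984 km.
Net surface drop = e − u = 1.08 km − 0.8984 km = e (ρ_m − ρ_c)/ρ_m = 0.182 km.

0.182 km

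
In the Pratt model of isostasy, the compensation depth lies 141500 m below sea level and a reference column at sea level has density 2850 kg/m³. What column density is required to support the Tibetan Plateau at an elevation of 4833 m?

2760 kg/m³

Pratt balance: ρ_ref D = ρ (D + h).
ρ = ρ_ref D/(D + h) = 2850 × 141500 m/(141500 m + 4833 m) = 2760 kg/m³.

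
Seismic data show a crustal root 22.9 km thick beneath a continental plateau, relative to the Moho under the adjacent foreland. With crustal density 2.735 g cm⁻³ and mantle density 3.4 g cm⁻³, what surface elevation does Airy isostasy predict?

5.57 km

In Airy isostatic equilibrium: ρ_c h = (ρ_m − ρ_c) r.
h = r (ρ_m − ρ_c) / ρ_c = 22.9 km × (3.4 − 2.735) / 2.735 = 5.57 km.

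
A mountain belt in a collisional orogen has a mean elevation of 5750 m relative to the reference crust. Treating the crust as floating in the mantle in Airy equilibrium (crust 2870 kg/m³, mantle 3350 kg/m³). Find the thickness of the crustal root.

Balancing pressure at the compensation depth: the weight of the topography is balanced by the buoyancy of the root, ρ_c h = (ρ_m − ρ_c) r.
r = h · ρ_c / (ρ_m − ρ_c) = 5750 m × 2870 / (3350 − 2870) = 34400 m.

34400 m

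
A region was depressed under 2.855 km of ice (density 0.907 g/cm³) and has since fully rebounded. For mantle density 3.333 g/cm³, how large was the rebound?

Removing the load lets mantle flow back in; uplift u satisfies ρ_ice t = ρ_m u.
u = t ρ_ice/ρ_m = 2.855 km × 0.907/3.333 = 0.777 km.

0.777 km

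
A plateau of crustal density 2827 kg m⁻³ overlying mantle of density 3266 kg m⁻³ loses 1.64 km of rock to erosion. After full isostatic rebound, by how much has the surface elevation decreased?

Rebound u = e ρ_c/ρ_m = 1.64 km × 2827/3266 = 1.42 km.
Net surface drop = e − u = 1.64 km − 1.42 km = e (ρ_m − ρ_c)/ρ_m = 0.22 km.

0.22 km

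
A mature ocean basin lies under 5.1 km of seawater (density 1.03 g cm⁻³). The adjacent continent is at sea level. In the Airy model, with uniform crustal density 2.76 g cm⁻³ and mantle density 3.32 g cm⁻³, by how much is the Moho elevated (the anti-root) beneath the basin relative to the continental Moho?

15.8 km

Balancing pressure at the compensation depth: replacing crust with seawater at the top is compensated by replacing crust with mantle at the base: d (ρ_c − ρ_w) = a (ρ_m − ρ_c).
a = d (ρ_c − ρ_w)/(ρ_m − ρ_c) = 5.1 km × 1.73/0.56 = 15.8 km.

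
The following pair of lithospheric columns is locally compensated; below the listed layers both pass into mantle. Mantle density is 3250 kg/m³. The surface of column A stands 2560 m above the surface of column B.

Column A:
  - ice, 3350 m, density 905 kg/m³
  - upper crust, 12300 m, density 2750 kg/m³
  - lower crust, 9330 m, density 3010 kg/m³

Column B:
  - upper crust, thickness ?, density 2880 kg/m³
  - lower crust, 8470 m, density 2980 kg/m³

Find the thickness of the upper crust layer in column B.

Take the compensation level at the base of the deeper column (depth z_c below the surface of column A) and equate Σ ρ_i t_i down to z_c; mantle fills any gap and the z_c terms cancel.
Column A: 3350×905 + 12300×2750 + 9330×3010 + (z_c − 24980)×3250
Column B: 2560×0 + x×2880 + 8470×2980 + (z_c − 2560 − 8470 − x)×3250
The z_c×3250 term appears on both sides and cancels. Collect the known terms of each column as K = Σ(ρt)_known − 3250 × (depth of known layers): K_A = 64940050 − 3250×24980 = −16244950; K_B = 25240600 − 3250×(2560 + 8470) = −10606900.
Balance: K_A = K_B − x×(3250 − 2880), so x = (K_B − K_A)/(3250 − 2880) = 5638050/370 = 15200 m.

15200 m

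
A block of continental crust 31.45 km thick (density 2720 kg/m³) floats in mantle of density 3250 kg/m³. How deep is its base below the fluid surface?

26.3 km

Draft d = t ρ_obj/ρ_fluid = 31.45 km × 2720/3250 = 26.3 km.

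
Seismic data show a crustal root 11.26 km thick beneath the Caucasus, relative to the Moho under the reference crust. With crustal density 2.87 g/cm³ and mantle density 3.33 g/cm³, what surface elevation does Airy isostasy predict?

Isostatic balance requires: ρ_c h = (ρ_m − ρ_c) r.
h = r (ρ_m − ρ_c) / ρ_c = 11.26 km × (3.33 − 2.87) / 2.87 = 1.8 km.

1.8 km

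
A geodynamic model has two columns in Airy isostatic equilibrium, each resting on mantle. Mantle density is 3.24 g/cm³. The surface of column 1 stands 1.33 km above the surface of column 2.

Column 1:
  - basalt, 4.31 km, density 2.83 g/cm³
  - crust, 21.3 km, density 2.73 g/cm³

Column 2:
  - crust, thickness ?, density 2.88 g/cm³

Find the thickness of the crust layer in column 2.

Take the compensation level at the base of the deeper column (depth z_c below the surface of column 1) and equate Σ ρ_i t_i down to z_c; mantle fills any gap and the z_c terms cancel.
Column 1: 4.31×2.83 + 21.3×2.73 + (z_c − 25.61)×3.24
Column 2: 1.33×0 + x×2.88 + (z_c − 1.33 − 0 − x)×3.24
The z_c×3.24 term appears on both sides and cancels. Collect the known terms of each column as K = Σ(ρt)_known − 3.24 × (depth of known layers): K_1 = 70.3463 − 3.24×25.61 = −12.6301; K_2 = 0 − 3.24×(1.33 + 0) = −4.3092.
Balance: K_1 = K_2 − x×(3.24 − 2.88), so x = (K_2 − K_1)/(3.24 − 2.88) = 8.3209/0.36 = 23.1 km.

23.1 km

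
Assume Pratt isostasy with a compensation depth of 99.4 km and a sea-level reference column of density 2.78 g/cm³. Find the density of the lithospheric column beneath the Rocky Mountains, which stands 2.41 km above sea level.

Pratt balance: ρ_ref D = ρ (D + h).
ρ = ρ_ref D/(D + h) = 2.78 × 99.4 km/(99.4 km + 2.41 km) = 2.71 g/cm³.

2.71 g/cm³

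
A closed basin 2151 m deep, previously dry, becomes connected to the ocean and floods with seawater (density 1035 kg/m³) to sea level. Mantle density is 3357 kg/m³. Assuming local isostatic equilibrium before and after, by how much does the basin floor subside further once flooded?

959 m

After flooding the water column is d + s deep. Its weight must equal the weight of mantle displaced by the extra subsidence s: (d + s) ρ_w = s ρ_m.
s = d ρ_w / (ρ_m − ρ_w) = 2151 m × 1035/(3357 − 1035) = 959 m.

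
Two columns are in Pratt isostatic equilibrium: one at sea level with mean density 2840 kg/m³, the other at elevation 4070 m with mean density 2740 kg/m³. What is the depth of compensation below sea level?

112000 m

ρ_ref D = ρ (D + h) → D (ρ_ref − ρ) = ρ h.
D = ρ h/(ρ_ref − ρ) = 2740 × 4070 m/(2840 − 2740) = 112000 m.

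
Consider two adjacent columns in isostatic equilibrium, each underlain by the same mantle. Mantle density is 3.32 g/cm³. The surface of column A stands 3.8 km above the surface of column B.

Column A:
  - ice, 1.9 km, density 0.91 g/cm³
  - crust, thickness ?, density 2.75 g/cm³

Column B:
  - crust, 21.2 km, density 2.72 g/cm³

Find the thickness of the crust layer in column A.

Take the compensation level at the base of the deeper column (depth z_c below the surface of column A) and equate Σ ρ_i t_i down to z_c; mantle fills any gap and the z_c terms cancel.
Column A: 1.9×0.91 + x×2.75 + (z_c − 1.9 − x)×3.32
Column B: 3.8×0 + 21.2×2.72 + (z_c − 3.8 − 21.2)×3.32
The z_c×3.32 term appears on both sides and cancels. Collect the known terms of each column as K = Σ(ρt)_known − 3.32 × (depth of known layers): K_A = 1.729 − 3.32×1.9 = −4.579; K_B = 57.664 − 3.32×(3.8 + 21.2) = −25.336.
Balance: K_A − x×(3.32 − 2.75) = K_B, so x = (K_A − K_B)/(3.32 − 2.75) = 20.757/0.57 = 36.4 km.

36.4 km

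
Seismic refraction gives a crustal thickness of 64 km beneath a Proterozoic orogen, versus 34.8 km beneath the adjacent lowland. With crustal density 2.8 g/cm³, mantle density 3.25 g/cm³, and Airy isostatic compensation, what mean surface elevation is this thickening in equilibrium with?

Excess crust Δ = 64 km − 34.8 km = 29.2 km, split between elevation h and root r with h + r = Δ.
Airy balance ρ_c h = (ρ_m − ρ_c) r gives r = h ρ_c/(ρ_m − ρ_c), so h (1 + ρ_c/(ρ_m − ρ_c)) = Δ, i.e. h = Δ (ρ_m − ρ_c)/ρ_m.
h = 29.2 km × 0.45/3.25 = 4.04 km.

4.04 km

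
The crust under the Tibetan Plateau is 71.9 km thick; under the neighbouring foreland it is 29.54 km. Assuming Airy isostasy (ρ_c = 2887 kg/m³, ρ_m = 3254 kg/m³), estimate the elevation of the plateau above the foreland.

Excess crust Δ = 71.9 km − 29.54 km = 42.36 km, split between elevation h and root r with h + r = Δ.
Airy balance ρ_c h = (ρ_m − ρ_c) r gives r = h ρ_c/(ρ_m − ρ_c), so h (1 + ρ_c/(ρ_m − ρ_c)) = Δ, i.e. h = Δ (ρ_m − ρ_c)/ρ_m.
h = 42.36 km × 367/3254 = 4.78 km.

4.78 km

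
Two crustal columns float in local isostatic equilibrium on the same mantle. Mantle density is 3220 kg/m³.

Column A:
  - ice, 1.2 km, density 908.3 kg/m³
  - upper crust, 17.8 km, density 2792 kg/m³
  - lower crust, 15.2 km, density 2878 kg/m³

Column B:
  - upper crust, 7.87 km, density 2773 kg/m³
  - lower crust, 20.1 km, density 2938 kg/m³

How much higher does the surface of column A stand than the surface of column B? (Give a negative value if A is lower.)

For any compensation level in the mantle, the mantle terms cancel and isostasy reduces to e = (Σt_A − Σt_B) − (Σ(ρt)_A − Σ(ρt)_B) / ρ_m.
Σt_A = 34.2 km; Σt_B = 27.97 km; Σ(ρt)_A = 94533.16; Σ(ρt)_B = 80877.31 (in km·kg/m³).
e = (34.2 − 27.97) − (94533.16 − 80877.31) / 3220 = 1.99 km.

1.99 km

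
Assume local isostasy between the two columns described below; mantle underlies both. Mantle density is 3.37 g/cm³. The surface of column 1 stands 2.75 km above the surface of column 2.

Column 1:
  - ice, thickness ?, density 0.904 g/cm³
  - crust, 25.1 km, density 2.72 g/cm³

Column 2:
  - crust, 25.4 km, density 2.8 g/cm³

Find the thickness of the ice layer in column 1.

3.01 km

Take the compensation level at the base of the deeper column (depth z_c below the surface of column 1) and equate Σ ρ_i t_i down to z_c; mantle fills any gap and the z_c terms cancel.
Column 1: x×0.904 + 25.1×2.72 + (z_c − 25.1 − x)×3.37
Column 2: 2.75×0 + 25.4×2.8 + (z_c − 2.75 − 25.4)×3.37
The z_c×3.37 term appears on both sides and cancels. Collect the known terms of each column as K = Σ(ρt)_known − 3.37 × (depth of known layers): K_1 = 68.272 − 3.37×25.1 = −16.315; K_2 = 71.12 − 3.37×(2.75 + 25.4) = −23.7455.
Balance: K_1 − x×(3.37 − 0.904) = K_2, so x = (K_1 − K_2)/(3.37 − 0.904) = 7.4305/2.466 = 3.01 km.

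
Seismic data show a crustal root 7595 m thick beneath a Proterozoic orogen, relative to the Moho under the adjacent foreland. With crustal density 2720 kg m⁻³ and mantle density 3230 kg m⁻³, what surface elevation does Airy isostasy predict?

In Airy isostatic equilibrium: ρ_c h = (ρ_m − ρ_c) r.
h = r (ρ_m − ρ_c) / ρ_c = 7595 m × (3230 − 2720) / 2720 = 1420 m.

1420 m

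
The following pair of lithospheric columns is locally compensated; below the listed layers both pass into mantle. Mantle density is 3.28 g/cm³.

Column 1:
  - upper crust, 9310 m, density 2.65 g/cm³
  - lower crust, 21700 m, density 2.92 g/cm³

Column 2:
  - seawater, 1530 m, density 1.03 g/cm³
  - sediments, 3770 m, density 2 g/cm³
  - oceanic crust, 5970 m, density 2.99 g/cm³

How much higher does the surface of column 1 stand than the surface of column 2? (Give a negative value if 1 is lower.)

For any compensation level in the mantle, the mantle terms cancel and isostasy reduces to e = (Σt_1 − Σt_2) − (Σ(ρt)_1 − Σ(ρt)_2) / ρ_m.
Σt_1 = 31010 m; Σt_2 = 11270 m; Σ(ρt)_1 = 88035.5; Σ(ρt)_2 = 26966.2 (in m·g/cm³).
e = (31010 − 11270) − (88035.5 − 26966.2) / 3.28 = 1120 m.

1120 m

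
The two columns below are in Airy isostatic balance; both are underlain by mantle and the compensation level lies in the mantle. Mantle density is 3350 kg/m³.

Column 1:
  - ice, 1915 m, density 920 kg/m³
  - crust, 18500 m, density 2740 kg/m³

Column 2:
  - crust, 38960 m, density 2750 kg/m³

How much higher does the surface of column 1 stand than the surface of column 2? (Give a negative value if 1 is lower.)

−2220 m

For any compensation level in the mantle, the mantle terms cancel and isostasy reduces to e = (Σt_1 − Σt_2) − (Σ(ρt)_1 − Σ(ρt)_2) / ρ_m.
Σt_1 = 20415 m; Σt_2 = 38960 m; Σ(ρt)_1 = 52451800; Σ(ρt)_2 = 107140000 (in m·kg/m³).
e = (20415 − 38960) − (52451800 − 107140000) / 3350 = −2220 m.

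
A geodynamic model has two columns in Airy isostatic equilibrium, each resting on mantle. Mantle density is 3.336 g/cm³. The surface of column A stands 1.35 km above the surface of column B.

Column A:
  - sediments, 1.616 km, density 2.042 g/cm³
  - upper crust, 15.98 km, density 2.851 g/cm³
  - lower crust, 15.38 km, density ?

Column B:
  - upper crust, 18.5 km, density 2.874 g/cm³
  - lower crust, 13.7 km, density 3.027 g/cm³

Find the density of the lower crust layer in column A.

Take the compensation level at the base of the deeper column (depth z_c below the surface of column A) and equate Σ ρ_i t_i down to z_c; mantle fills any gap and the z_c terms cancel.
Column A: 1.616×2.042 + 15.98×2.851 + 15.38×ρ + (z_c − 32.976)×3.336
Column B: 1.35×0 + 18.5×2.874 + 13.7×3.027 + (z_c − 1.35 − 32.2)×3.336
The z_c×3.336 term appears on both sides and cancels. Collect the known terms of each column as K = Σ(ρt)_known − 3.336 × (depth of known layers): K_A = 48.858852 − 3.336×32.976 = −61.149084; K_B = 94.6389 − 3.336×(1.35 + 32.2) = −17.2839.
Balance: K_A + 15.38×ρ = K_B, so ρ = (K_B − K_A)/15.38 = 43.8652/15.38 = 2.85 g/cm³.

2.85 g/cm³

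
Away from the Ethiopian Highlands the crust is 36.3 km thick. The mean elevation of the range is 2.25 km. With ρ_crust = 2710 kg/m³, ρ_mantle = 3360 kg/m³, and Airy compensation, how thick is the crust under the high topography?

Root depth r = h ρ_c / (ρ_m − ρ_c) = 2.25 km × 2710 / 650 = 9.381 km.
Total thickness = T + h + r = 36.3 km + 2.25 km + 9.381 km = 47.9 km.

47.9 km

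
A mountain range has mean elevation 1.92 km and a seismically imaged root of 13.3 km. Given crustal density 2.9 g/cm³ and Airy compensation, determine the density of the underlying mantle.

Airy balance: ρ_c h = (ρ_m − ρ_c) r → ρ_m = ρ_c (1 + h/r).
ρ_m = 2.9 × (1 + 1.92 km/13.3 km) = 3.32 g/cm³.

3.32 g/cm³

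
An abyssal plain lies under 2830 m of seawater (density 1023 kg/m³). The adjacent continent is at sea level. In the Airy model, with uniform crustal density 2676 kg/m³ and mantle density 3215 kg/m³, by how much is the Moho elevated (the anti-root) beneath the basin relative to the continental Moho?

Isostatic balance requires: replacing crust with seawater at the top is compensated by replacing crust with mantle at the base: d (ρ_c − ρ_w) = a (ρ_m − ρ_c).
a = d (ρ_c − ρ_w)/(ρ_m − ρ_c) = 2830 m × 1653/539 = 8680 m.

8680 m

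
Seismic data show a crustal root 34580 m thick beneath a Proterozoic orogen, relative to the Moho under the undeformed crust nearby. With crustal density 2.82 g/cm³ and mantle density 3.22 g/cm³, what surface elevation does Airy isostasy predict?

4900 m

Balancing pressure at the compensation depth: ρ_c h = (ρ_m − ρ_c) r.
h = r (ρ_m − ρ_c) / ρ_c = 34580 m × (3.22 − 2.82) / 2.82 = 4900 m.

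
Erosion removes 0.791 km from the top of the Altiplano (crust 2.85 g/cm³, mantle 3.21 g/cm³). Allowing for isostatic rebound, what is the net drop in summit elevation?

Rebound u = e ρ_c/ρ_m = 0.791 km × 2.85/3.21 = 0.7023 km.
Net surface drop = e − u = 0.791 km − 0.7023 km = e (ρ_m − ρ_c)/ρ_m = 0.0887 km.

0.0887 km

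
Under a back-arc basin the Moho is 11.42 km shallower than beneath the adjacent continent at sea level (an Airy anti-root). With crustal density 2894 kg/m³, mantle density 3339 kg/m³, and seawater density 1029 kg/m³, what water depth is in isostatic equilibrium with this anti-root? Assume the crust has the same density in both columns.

2.72 km

Replacing a thickness d of crust by seawater at the top must be balanced by replacing crust with mantle at the base: d (ρ_c − ρ_w) = a (ρ_m − ρ_c).
d = a (ρ_m − ρ_c)/(ρ_c − ρ_w) = 11.42 km × 445/1865 = 2.72 km.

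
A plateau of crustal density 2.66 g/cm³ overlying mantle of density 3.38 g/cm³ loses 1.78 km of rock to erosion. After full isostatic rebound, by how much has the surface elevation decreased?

Rebound u = e ρ_c/ρ_m = 1.78 km × 2.66/3.38 = 1.401 km.
Net surface drop = e − u = 1.78 km − 1.401 km = e (ρ_m − ρ_c)/ρ_m = 0.379 km.

0.379 km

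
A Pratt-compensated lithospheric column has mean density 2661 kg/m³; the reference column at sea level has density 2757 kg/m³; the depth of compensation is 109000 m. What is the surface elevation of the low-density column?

ρ_ref D = ρ (D + h) → h = D (ρ_ref − ρ)/ρ.
h = 109000 m × (2757 − 2661)/2661 = 3930 m.

3930 m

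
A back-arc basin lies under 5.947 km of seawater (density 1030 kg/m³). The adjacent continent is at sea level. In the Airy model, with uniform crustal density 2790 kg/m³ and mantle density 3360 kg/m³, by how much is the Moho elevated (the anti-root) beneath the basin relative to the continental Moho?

In Airy isostatic equilibrium: replacing crust with seawater at the top is compensated by replacing crust with mantle at the base: d (ρ_c − ρ_w) = a (ρ_m − ρ_c).
a = d (ρ_c − ρ_w)/(ρ_m − ρ_c) = 5.947 km × 1760/570 = 18.4 km.

18.4 km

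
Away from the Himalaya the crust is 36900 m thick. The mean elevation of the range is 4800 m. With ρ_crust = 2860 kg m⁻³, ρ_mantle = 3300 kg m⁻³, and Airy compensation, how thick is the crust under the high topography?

72900 m

Root depth r = h ρ_c / (ρ_m − ρ_c) = 4800 m × 2860 / 440 = 31200 m.
Total thickness = T + h + r = 36900 m + 4800 m + 31200 m = 72900 m.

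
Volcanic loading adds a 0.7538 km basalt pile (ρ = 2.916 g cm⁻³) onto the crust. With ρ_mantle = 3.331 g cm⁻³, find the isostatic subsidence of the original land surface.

0.66 km

Subaerial loading: s = t ρ_load / ρ_m.
s = 0.7538 km × 2.916/3.331 = 0.66 km.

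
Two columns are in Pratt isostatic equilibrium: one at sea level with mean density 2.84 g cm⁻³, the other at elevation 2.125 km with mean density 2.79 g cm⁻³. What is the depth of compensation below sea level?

ρ_ref D = ρ (D + h) → D (ρ_ref − ρ) = ρ h.
D = ρ h/(ρ_ref − ρ) = 2.79 × 2.125 km/(2.84 − 2.79) = 119 km.

119 km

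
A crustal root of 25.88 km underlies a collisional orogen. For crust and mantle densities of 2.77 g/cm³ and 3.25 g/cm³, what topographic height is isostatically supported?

4.48 km

By Archimedes' principle applied to the lithosphere: ρ_c h = (ρ_m − ρ_c) r.
h = r (ρ_m − ρ_c) / ρ_c = 25.88 km × (3.25 − 2.77) / 2.77 = 4.48 km.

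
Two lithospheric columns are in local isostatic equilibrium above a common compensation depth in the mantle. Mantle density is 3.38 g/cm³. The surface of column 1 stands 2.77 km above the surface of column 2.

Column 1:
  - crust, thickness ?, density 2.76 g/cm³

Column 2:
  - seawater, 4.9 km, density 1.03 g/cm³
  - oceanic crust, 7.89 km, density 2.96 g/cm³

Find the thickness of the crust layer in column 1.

39 km

Take the compensation level at the base of the deeper column (depth z_c below the surface of column 1) and equate Σ ρ_i t_i down to z_c; mantle fills any gap and the z_c terms cancel.
Column 1: x×2.76 + (z_c − 0 − x)×3.38
Column 2: 2.77×0 + 4.9×1.03 + 7.89×2.96 + (z_c − 2.77 − 12.79)×3.38
The z_c×3.38 term appears on both sides and cancels. Collect the known terms of each column as K = Σ(ρt)_known − 3.38 × (depth of known layers): K_1 = 0 − 3.38×0 = 0; K_2 = 28.4014 − 3.38×(2.77 + 12.79) = −24.1914.
Balance: K_1 − x×(3.38 − 2.76) = K_2, so x = (K_1 − K_2)/(3.38 − 2.76) = 24.1914/0.62 = 39 km.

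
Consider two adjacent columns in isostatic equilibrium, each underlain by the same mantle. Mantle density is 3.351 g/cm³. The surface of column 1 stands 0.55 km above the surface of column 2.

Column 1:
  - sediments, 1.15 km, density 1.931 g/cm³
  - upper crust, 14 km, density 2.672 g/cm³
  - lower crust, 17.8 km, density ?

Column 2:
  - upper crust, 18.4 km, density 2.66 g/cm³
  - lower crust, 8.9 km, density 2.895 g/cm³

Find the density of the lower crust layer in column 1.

Take the compensation level at the base of the deeper column (depth z_c below the surface of column 1) and equate Σ ρ_i t_i down to z_c; mantle fills any gap and the z_c terms cancel.
Column 1: 1.15×1.931 + 14×2.672 + 17.8×ρ + (z_c − 32.95)×3.351
Column 2: 0.55×0 + 18.4×2.66 + 8.9×2.895 + (z_c − 0.55 − 27.3)×3.351
The z_c×3.351 term appears on both sides and cancels. Collect the known terms of each column as K = Σ(ρt)_known − 3.351 × (depth of known layers): K_1 = 39.62865 − 3.351×32.95 = −70.7868; K_2 = 74.7095 − 3.351×(0.55 + 27.3) = −18.61585.
Balance: K_1 + 17.8×ρ = K_2, so ρ = (K_2 − K_1)/17.8 = 52.1709/17.8 = 2.93 g/cm³.

2.93 g/cm³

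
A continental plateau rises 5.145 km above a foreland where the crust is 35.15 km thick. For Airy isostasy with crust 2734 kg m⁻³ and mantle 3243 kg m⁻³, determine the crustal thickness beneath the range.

67.9 km

Root depth r = h ρ_c / (ρ_m − ρ_c) = 5.145 km × 2734 / 509 = 27.64 km.
Total thickness = T + h + r = 35.15 km + 5.145 km + 27.64 km = 67.9 km.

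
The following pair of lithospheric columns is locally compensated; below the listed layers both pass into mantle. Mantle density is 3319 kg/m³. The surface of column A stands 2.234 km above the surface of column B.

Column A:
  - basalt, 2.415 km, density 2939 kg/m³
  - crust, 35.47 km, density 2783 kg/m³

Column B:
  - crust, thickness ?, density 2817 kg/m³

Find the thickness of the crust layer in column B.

24.9 km

Take the compensation level at the base of the deeper column (depth z_c below the surface of column A) and equate Σ ρ_i t_i down to z_c; mantle fills any gap and the z_c terms cancel.
Column A: 2.415×2939 + 35.47×2783 + (z_c − 37.885)×3319
Column B: 2.234×0 + x×2817 + (z_c − 2.234 − 0 − x)×3319
The z_c×3319 term appears on both sides and cancels. Collect the known terms of each column as K = Σ(ρt)_known − 3319 × (depth of known layers): K_A = 105810.695 − 3319×37.885 = −19929.62; K_B = 0 − 3319×(2.234 + 0) = −7414.646.
Balance: K_A = K_B − x×(3319 − 2817), so x = (K_B − K_A)/(3319 − 2817) = 12515/502 = 24.9 km.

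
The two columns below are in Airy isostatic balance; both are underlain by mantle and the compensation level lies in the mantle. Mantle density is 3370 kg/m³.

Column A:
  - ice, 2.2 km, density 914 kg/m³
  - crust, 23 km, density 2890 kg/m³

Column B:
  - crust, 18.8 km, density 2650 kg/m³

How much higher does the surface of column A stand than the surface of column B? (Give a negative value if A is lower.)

0.863 km

For any compensation level in the mantle, the mantle terms cancel and isostasy reduces to e = (Σt_A − Σt_B) − (Σ(ρt)_A − Σ(ρt)_B) / ρ_m.
Σt_A = 25.2 km; Σt_B = 18.8 km; Σ(ρt)_A = 68480.8; Σ(ρt)_B = 49820 (in km·kg/m³).
e = (25.2 − 18.8) − (68480.8 − 49820) / 3370 = 0.863 km.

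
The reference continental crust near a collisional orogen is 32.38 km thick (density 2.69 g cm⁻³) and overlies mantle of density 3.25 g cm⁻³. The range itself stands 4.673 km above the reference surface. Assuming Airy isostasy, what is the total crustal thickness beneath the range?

59.5 km

Root depth r = h ρ_c / (ρ_m − ρ_c) = 4.673 km × 2.69 / 0.56 = 22.45 km.
Total thickness = T + h + r = 32.38 km + 4.673 km + 22.45 km = 59.5 km.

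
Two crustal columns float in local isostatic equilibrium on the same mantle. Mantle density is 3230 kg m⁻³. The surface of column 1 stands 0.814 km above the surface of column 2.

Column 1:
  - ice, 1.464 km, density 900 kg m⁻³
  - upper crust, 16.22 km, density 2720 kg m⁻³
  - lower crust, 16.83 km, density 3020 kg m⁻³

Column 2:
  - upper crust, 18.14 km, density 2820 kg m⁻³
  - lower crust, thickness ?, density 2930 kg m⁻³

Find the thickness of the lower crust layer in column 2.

17.2 km

Take the compensation level at the base of the deeper column (depth z_c below the surface of column 1) and equate Σ ρ_i t_i down to z_c; mantle fills any gap and the z_c terms cancel.
Column 1: 1.464×900 + 16.22×2720 + 16.83×3020 + (z_c − 34.514)×3230
Column 2: 0.814×0 + 18.14×2820 + x×2930 + (z_c − 0.814 − 18.14 − x)×3230
The z_c×3230 term appears on both sides and cancels. Collect the known terms of each column as K = Σ(ρt)_known − 3230 × (depth of known layers): K_1 = 96262.6 − 3230×34.514 = −15217.62; K_2 = 51154.8 − 3230×(0.814 + 18.14) = −10066.62.
Balance: K_1 = K_2 − x×(3230 − 2930), so x = (K_2 − K_1)/(3230 − 2930) = 5151/300 = 17.2 km.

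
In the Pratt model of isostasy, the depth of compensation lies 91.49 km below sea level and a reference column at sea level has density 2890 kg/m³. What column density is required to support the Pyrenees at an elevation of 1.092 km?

Pratt balance: ρ_ref D = ρ (D + h).
ρ = ρ_ref D/(D + h) = 2890 × 91.49 km/(91.49 km + 1.092 km) = 2860 kg/m³.

2860 kg/m³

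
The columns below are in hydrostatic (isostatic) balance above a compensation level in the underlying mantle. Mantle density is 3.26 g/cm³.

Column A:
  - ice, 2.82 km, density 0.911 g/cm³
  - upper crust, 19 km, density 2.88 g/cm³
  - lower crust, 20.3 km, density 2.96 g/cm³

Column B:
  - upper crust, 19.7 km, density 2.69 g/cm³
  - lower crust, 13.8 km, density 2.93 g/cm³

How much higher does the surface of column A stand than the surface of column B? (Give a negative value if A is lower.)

For any compensation level in the mantle, the mantle terms cancel and isostasy reduces to e = (Σt_A − Σt_B) − (Σ(ρt)_A − Σ(ρt)_B) / ρ_m.
Σt_A = 42.12 km; Σt_B = 33.5 km; Σ(ρt)_A = 117.37702; Σ(ρt)_B = 93.427 (in km·g/cm³).
e = (42.12 − 33.5) − (117.37702 − 93.427) / 3.26 = 1.27 km.

1.27 km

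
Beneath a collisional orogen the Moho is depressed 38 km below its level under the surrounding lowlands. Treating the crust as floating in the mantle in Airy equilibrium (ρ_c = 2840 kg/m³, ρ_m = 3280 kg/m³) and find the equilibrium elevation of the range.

By Archimedes' principle applied to the lithosphere: ρ_c h = (ρ_m − ρ_c) r.
h = r (ρ_m − ρ_c) / ρ_c = 38 km × (3280 − 2840) / 2840 = 5.89 km.

5.89 km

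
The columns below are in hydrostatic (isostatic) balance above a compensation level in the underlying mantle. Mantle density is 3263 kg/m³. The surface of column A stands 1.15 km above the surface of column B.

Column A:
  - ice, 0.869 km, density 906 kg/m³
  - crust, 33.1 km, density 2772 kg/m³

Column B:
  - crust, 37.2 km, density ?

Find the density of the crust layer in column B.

2870 kg/m³

Take the compensation level at the base of the deeper column (depth z_c below the surface of column A) and equate Σ ρ_i t_i down to z_c; mantle fills any gap and the z_c terms cancel.
Column A: 0.869×906 + 33.1×2772 + (z_c − 33.969)×3263
Column B: 1.15×0 + 37.2×ρ + (z_c − 1.15 − 37.2)×3263
The z_c×3263 term appears on both sides and cancels. Collect the known terms of each column as K = Σ(ρt)_known − 3263 × (depth of known layers): K_A = 92540.514 − 3263×33.969 = −18300.333; K_B = 0 − 3263×(1.15 + 37.2) = −125136.05.
Balance: K_A = K_B + 37.2×ρ, so ρ = (K_A − K_B)/37.2 = 106836/37.2 = 2870 kg/m³.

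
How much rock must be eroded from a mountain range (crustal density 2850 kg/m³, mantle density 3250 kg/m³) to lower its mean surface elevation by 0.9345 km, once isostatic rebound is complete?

Net drop Δ = e − u = e − e ρ_c/ρ_m = e (ρ_m − ρ_c)/ρ_m.
e = Δ ρ_m/(ρ_m − ρ_c) = 0.9345 km × 3250/400 = 7.59 km.

7.59 km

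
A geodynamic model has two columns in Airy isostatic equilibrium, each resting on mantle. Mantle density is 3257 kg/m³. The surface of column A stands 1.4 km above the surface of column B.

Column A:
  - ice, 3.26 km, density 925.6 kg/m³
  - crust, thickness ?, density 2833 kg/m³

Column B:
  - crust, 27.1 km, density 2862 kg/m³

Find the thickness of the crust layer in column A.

Take the compensation level at the base of the deeper column (depth z_c below the surface of column A) and equate Σ ρ_i t_i down to z_c; mantle fills any gap and the z_c terms cancel.
Column A: 3.26×925.6 + x×2833 + (z_c − 3.26 − x)×3257
Column B: 1.4×0 + 27.1×2862 + (z_c − 1.4 − 27.1)×3257
The z_c×3257 term appears on both sides and cancels. Collect the known terms of each column as K = Σ(ρt)_known − 3257 × (depth of known layers): K_A = 3017.456 − 3257×3.26 = −7600.364; K_B = 77560.2 − 3257×(1.4 + 27.1) = −15264.3.
Balance: K_A − x×(3257 − 2833) = K_B, so x = (K_A − K_B)/(3257 − 2833) = 7663.94/424 = 18.1 km.

18.1 km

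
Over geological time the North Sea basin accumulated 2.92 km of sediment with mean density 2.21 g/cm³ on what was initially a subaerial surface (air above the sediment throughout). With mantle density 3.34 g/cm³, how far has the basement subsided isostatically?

1.93 km

Subaerial load: s = t ρ_sed / ρ_m = 2.92 km × 2.21/3.34 = 1.93 km.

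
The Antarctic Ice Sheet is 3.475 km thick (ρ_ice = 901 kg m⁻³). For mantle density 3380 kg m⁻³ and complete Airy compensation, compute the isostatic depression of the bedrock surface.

0.926 km

Equating mass per unit area of the two columns: the ice load ρ_ice t is balanced by mantle displaced below, ρ_m s.
s = t ρ_ice / ρ_m = 3.475 km × 901/3380 = 0.926 km.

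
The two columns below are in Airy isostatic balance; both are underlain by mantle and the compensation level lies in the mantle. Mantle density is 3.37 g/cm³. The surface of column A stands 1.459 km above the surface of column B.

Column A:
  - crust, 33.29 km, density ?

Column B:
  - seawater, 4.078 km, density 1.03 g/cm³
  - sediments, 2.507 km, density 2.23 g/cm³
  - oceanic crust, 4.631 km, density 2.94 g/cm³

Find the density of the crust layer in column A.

Take the compensation level at the base of the deeper column (depth z_c below the surface of column A) and equate Σ ρ_i t_i down to z_c; mantle fills any gap and the z_c terms cancel.
Column A: 33.29×ρ + (z_c − 33.29)×3.37
Column B: 1.459×0 + 4.078×1.03 + 2.507×2.23 + 4.631×2.94 + (z_c − 1.459 − 11.216)×3.37
The z_c×3.37 term appears on both sides and cancels. Collect the known terms of each column as K = Σ(ρt)_known − 3.37 × (depth of known layers): K_A = 0 − 3.37×33.29 = −112.1873; K_B = 23.40609 − 3.37×(1.459 + 11.216) = −19.30866.
Balance: K_A + 33.29×ρ = K_B, so ρ = (K_B − K_A)/33.29 = 92.8786/33.29 = 2.79 g/cm³.

2.79 g/cm³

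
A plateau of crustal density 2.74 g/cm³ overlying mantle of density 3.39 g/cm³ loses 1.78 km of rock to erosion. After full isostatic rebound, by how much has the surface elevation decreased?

0.341 km

Rebound u = e ρ_c/ρ_m = 1.78 km × 2.74/3.39 = 1.439 km.
Net surface drop = e − u = 1.78 km − 1.439 km = e (ρ_m − ρ_c)/ρ_m = 0.341 km.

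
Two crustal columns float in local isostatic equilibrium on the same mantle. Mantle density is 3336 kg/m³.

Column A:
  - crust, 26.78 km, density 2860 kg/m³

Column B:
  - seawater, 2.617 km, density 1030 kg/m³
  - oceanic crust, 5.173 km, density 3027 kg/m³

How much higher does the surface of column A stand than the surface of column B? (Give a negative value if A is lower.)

1.53 km

For any compensation level in the mantle, the mantle terms cancel and isostasy reduces to e = (Σt_A − Σt_B) − (Σ(ρt)_A − Σ(ρt)_B) / ρ_m.
Σt_A = 26.78 km; Σt_B = 7.79 km; Σ(ρt)_A = 76590.8; Σ(ρt)_B = 18354.181 (in km·kg/m³).
e = (26.78 − 7.79) − (76590.8 − 18354.181) / 3336 = 1.53 km.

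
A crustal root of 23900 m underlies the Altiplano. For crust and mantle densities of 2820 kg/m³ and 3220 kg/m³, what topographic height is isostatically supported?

3390 m

Balancing pressure at the compensation depth: ρ_c h = (ρ_m − ρ_c) r.
h = r (ρ_m − ρ_c) / ρ_c = 23900 m × (3220 − 2820) / 2820 = 3390 m.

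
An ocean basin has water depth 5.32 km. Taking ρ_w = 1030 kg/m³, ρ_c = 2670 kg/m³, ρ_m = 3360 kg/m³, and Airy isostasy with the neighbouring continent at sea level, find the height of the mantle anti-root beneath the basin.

12.6 km

Balancing pressure at the compensation depth: replacing crust with seawater at the top is compensated by replacing crust with mantle at the base: d (ρ_c − ρ_w) = a (ρ_m − ρ_c).
a = d (ρ_c − ρ_w)/(ρ_m − ρ_c) = 5.32 km × 1640/690 = 12.6 km.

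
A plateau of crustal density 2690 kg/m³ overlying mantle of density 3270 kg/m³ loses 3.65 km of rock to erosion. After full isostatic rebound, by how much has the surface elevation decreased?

0.647 km

Rebound u = e ρ_c/ρ_m = 3.65 km × 2690/3270 = 3.003 km.
Net surface drop = e − u = 3.65 km − 3.003 km = e (ρ_m − ρ_c)/ρ_m = 0.647 km.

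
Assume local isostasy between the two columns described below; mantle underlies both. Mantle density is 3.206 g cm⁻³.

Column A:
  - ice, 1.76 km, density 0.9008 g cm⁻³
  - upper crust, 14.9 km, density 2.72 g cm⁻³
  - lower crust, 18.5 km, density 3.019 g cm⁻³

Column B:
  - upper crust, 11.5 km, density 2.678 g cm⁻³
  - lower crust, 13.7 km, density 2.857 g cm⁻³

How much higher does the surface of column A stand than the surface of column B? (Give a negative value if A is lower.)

For any compensation level in the mantle, the mantle terms cancel and isostasy reduces to e = (Σt_A − Σt_B) − (Σ(ρt)_A − Σ(ρt)_B) / ρ_m.
Σt_A = 35.16 km; Σt_B = 25.2 km; Σ(ρt)_A = 97.964908; Σ(ρt)_B = 69.9379 (in km·g cm⁻³).
e = (35.16 − 25.2) − (97.964908 − 69.9379) / 3.206 = 1.22 km.

1.22 km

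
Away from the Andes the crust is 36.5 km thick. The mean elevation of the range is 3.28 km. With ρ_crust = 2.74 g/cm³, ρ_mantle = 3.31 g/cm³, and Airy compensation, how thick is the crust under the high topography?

Root depth r = h ρ_c / (ρ_m − ρ_c) = 3.28 km × 2.74 / 0.57 = 15.77 km.
Total thickness = T + h + r = 36.5 km + 3.28 km + 15.77 km = 55.5 km.

55.5 km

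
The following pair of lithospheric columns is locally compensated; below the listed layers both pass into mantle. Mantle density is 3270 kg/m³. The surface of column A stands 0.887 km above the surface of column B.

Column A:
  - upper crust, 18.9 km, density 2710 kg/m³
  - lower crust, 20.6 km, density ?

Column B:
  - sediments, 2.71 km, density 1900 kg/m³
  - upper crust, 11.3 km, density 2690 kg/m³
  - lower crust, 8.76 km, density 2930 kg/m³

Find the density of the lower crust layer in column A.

3000 kg/m³

Take the compensation level at the base of the deeper column (depth z_c below the surface of column A) and equate Σ ρ_i t_i down to z_c; mantle fills any gap and the z_c terms cancel.
Column A: 18.9×2710 + 20.6×ρ + (z_c − 39.5)×3270
Column B: 0.887×0 + 2.71×1900 + 11.3×2690 + 8.76×2930 + (z_c − 0.887 − 22.77)×3270
The z_c×3270 term appears on both sides and cancels. Collect the known terms of each column as K = Σ(ρt)_known − 3270 × (depth of known layers): K_A = 51219 − 3270×39.5 = −77946; K_B = 61212.8 − 3270×(0.887 + 22.77) = −16145.59.
Balance: K_A + 20.6×ρ = K_B, so ρ = (K_B − K_A)/20.6 = 61800.4/20.6 = 3000 kg/m³.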